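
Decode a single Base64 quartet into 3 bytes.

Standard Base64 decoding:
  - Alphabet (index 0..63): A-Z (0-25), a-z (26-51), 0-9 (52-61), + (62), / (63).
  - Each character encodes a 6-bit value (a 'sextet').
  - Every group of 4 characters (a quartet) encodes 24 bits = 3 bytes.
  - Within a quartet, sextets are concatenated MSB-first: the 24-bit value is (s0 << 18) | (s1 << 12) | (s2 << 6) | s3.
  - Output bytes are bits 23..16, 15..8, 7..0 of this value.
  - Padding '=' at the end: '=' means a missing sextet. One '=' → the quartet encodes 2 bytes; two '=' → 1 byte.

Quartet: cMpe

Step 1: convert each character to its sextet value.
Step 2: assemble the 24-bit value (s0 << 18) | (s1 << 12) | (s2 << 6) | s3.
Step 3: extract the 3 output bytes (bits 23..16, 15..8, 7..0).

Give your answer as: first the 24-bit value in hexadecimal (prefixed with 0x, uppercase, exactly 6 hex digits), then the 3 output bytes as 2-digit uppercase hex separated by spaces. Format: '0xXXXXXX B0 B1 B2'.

Answer: 0x70CA5E 70 CA 5E

Derivation:
Sextets: c=28, M=12, p=41, e=30
24-bit: (28<<18) | (12<<12) | (41<<6) | 30
      = 0x700000 | 0x00C000 | 0x000A40 | 0x00001E
      = 0x70CA5E
Bytes: (v>>16)&0xFF=70, (v>>8)&0xFF=CA, v&0xFF=5E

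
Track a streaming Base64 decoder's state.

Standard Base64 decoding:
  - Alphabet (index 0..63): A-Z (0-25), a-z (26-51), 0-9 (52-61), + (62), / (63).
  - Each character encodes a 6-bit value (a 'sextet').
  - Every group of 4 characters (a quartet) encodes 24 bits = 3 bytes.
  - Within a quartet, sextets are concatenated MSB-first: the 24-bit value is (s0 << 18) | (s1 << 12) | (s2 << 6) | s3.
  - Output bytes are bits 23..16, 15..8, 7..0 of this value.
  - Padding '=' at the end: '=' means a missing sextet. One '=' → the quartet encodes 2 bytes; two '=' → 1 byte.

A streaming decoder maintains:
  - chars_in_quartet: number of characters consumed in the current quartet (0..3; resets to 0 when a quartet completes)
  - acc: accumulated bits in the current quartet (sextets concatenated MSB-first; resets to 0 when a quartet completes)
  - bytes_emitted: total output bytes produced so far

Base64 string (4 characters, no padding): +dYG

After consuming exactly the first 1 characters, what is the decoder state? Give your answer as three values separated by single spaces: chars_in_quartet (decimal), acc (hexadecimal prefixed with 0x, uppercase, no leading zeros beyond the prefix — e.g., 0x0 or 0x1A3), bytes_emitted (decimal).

Answer: 1 0x3E 0

Derivation:
After char 0 ('+'=62): chars_in_quartet=1 acc=0x3E bytes_emitted=0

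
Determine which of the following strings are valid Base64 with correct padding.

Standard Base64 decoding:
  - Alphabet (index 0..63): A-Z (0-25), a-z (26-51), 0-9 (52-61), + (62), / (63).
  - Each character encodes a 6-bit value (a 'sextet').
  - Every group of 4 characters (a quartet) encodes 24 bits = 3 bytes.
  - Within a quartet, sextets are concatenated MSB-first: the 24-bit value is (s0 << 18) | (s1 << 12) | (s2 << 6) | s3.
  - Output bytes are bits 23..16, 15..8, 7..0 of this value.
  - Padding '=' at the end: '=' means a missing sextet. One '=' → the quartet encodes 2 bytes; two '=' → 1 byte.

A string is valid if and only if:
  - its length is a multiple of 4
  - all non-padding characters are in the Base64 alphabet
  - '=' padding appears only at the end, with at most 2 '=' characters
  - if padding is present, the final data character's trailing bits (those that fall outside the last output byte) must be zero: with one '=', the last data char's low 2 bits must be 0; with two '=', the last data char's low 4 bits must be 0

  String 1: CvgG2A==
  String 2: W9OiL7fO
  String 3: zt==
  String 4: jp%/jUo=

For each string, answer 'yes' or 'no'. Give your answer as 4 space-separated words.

String 1: 'CvgG2A==' → valid
String 2: 'W9OiL7fO' → valid
String 3: 'zt==' → invalid (bad trailing bits)
String 4: 'jp%/jUo=' → invalid (bad char(s): ['%'])

Answer: yes yes no no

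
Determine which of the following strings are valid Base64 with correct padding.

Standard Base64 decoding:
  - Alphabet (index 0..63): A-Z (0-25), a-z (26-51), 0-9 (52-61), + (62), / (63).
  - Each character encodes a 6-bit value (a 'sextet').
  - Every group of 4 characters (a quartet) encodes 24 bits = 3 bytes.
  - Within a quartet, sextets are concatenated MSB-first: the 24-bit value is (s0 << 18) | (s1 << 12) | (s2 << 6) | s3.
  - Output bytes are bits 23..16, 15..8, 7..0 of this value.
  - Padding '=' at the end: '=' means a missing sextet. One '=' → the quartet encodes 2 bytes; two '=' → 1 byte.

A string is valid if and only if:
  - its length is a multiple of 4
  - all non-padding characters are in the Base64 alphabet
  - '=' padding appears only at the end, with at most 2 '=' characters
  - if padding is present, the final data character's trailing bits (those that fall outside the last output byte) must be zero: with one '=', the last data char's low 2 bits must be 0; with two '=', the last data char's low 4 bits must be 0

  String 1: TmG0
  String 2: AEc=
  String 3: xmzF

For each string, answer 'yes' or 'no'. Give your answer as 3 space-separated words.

String 1: 'TmG0' → valid
String 2: 'AEc=' → valid
String 3: 'xmzF' → valid

Answer: yes yes yes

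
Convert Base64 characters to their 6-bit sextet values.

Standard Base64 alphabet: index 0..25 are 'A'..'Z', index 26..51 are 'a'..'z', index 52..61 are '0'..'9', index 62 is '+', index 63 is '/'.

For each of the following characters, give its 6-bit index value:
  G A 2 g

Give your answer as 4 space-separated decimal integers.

Answer: 6 0 54 32

Derivation:
'G': A..Z range, ord('G') − ord('A') = 6
'A': A..Z range, ord('A') − ord('A') = 0
'2': 0..9 range, 52 + ord('2') − ord('0') = 54
'g': a..z range, 26 + ord('g') − ord('a') = 32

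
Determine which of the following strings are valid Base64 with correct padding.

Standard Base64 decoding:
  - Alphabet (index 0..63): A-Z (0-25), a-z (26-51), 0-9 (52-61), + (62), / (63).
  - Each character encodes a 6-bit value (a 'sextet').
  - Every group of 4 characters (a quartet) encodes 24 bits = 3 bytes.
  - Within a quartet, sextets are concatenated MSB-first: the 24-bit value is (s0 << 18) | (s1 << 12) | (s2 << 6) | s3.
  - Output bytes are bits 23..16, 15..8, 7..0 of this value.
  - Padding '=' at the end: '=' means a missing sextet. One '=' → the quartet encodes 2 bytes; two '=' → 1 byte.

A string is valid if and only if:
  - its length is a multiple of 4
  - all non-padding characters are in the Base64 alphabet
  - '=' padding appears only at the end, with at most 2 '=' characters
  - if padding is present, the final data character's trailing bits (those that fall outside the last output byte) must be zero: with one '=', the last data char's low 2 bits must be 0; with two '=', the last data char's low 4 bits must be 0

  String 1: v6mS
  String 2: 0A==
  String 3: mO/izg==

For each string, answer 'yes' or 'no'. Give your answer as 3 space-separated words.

String 1: 'v6mS' → valid
String 2: '0A==' → valid
String 3: 'mO/izg==' → valid

Answer: yes yes yes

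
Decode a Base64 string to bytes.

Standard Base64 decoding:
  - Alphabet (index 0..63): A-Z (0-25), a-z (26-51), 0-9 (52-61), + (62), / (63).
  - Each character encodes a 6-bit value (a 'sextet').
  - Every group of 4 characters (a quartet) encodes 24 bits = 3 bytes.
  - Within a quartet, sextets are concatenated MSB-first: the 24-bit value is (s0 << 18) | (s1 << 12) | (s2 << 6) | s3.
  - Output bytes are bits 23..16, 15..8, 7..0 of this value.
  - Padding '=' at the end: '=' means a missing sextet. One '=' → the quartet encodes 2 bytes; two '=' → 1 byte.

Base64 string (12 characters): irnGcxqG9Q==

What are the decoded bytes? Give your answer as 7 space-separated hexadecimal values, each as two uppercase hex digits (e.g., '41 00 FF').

Answer: 8A B9 C6 73 1A 86 F5

Derivation:
After char 0 ('i'=34): chars_in_quartet=1 acc=0x22 bytes_emitted=0
After char 1 ('r'=43): chars_in_quartet=2 acc=0x8AB bytes_emitted=0
After char 2 ('n'=39): chars_in_quartet=3 acc=0x22AE7 bytes_emitted=0
After char 3 ('G'=6): chars_in_quartet=4 acc=0x8AB9C6 -> emit 8A B9 C6, reset; bytes_emitted=3
After char 4 ('c'=28): chars_in_quartet=1 acc=0x1C bytes_emitted=3
After char 5 ('x'=49): chars_in_quartet=2 acc=0x731 bytes_emitted=3
After char 6 ('q'=42): chars_in_quartet=3 acc=0x1CC6A bytes_emitted=3
After char 7 ('G'=6): chars_in_quartet=4 acc=0x731A86 -> emit 73 1A 86, reset; bytes_emitted=6
After char 8 ('9'=61): chars_in_quartet=1 acc=0x3D bytes_emitted=6
After char 9 ('Q'=16): chars_in_quartet=2 acc=0xF50 bytes_emitted=6
Padding '==': partial quartet acc=0xF50 -> emit F5; bytes_emitted=7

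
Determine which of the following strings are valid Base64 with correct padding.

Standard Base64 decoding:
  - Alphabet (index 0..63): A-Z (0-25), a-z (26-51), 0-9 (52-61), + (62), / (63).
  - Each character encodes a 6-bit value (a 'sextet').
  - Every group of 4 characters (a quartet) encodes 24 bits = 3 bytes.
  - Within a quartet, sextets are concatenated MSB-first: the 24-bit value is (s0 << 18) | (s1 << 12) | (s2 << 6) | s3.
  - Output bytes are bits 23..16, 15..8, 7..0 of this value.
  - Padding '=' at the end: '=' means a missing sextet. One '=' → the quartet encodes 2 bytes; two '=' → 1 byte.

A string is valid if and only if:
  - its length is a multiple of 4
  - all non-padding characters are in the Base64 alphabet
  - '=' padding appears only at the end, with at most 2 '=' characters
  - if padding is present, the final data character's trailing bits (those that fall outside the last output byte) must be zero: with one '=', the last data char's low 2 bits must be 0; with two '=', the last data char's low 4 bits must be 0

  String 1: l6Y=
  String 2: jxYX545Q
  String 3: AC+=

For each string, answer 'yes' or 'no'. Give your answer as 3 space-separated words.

String 1: 'l6Y=' → valid
String 2: 'jxYX545Q' → valid
String 3: 'AC+=' → invalid (bad trailing bits)

Answer: yes yes no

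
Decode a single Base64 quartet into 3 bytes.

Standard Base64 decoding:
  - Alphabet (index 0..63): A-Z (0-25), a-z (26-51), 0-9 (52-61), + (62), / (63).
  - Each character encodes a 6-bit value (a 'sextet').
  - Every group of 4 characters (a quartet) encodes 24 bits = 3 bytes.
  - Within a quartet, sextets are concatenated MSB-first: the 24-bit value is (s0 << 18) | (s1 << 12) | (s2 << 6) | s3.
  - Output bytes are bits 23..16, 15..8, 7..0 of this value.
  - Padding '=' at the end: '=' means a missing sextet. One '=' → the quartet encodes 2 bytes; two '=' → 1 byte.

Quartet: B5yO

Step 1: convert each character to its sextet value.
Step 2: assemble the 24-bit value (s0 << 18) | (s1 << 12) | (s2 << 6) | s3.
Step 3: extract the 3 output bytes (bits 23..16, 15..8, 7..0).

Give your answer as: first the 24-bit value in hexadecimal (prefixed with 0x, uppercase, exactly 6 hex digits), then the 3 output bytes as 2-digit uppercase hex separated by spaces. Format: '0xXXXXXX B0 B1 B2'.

Answer: 0x079C8E 07 9C 8E

Derivation:
Sextets: B=1, 5=57, y=50, O=14
24-bit: (1<<18) | (57<<12) | (50<<6) | 14
      = 0x040000 | 0x039000 | 0x000C80 | 0x00000E
      = 0x079C8E
Bytes: (v>>16)&0xFF=07, (v>>8)&0xFF=9C, v&0xFF=8E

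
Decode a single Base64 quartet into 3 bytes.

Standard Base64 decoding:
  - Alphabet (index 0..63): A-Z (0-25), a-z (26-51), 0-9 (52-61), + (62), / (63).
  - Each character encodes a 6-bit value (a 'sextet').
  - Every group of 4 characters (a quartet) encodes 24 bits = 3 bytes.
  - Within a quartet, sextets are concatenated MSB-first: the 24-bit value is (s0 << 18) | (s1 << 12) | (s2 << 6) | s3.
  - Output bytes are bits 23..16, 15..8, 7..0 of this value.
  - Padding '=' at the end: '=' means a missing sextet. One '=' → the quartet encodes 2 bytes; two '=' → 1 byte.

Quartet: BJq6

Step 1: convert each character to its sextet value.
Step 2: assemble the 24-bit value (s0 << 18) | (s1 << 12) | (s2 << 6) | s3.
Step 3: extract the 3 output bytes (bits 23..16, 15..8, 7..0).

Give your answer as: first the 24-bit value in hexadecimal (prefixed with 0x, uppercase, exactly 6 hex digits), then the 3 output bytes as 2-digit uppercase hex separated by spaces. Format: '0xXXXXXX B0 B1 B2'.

Answer: 0x049ABA 04 9A BA

Derivation:
Sextets: B=1, J=9, q=42, 6=58
24-bit: (1<<18) | (9<<12) | (42<<6) | 58
      = 0x040000 | 0x009000 | 0x000A80 | 0x00003A
      = 0x049ABA
Bytes: (v>>16)&0xFF=04, (v>>8)&0xFF=9A, v&0xFF=BA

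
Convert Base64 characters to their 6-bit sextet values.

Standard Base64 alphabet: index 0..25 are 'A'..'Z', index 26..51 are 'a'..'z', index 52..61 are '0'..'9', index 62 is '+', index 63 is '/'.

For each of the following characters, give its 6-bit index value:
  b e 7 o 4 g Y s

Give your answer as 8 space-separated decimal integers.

Answer: 27 30 59 40 56 32 24 44

Derivation:
'b': a..z range, 26 + ord('b') − ord('a') = 27
'e': a..z range, 26 + ord('e') − ord('a') = 30
'7': 0..9 range, 52 + ord('7') − ord('0') = 59
'o': a..z range, 26 + ord('o') − ord('a') = 40
'4': 0..9 range, 52 + ord('4') − ord('0') = 56
'g': a..z range, 26 + ord('g') − ord('a') = 32
'Y': A..Z range, ord('Y') − ord('A') = 24
's': a..z range, 26 + ord('s') − ord('a') = 44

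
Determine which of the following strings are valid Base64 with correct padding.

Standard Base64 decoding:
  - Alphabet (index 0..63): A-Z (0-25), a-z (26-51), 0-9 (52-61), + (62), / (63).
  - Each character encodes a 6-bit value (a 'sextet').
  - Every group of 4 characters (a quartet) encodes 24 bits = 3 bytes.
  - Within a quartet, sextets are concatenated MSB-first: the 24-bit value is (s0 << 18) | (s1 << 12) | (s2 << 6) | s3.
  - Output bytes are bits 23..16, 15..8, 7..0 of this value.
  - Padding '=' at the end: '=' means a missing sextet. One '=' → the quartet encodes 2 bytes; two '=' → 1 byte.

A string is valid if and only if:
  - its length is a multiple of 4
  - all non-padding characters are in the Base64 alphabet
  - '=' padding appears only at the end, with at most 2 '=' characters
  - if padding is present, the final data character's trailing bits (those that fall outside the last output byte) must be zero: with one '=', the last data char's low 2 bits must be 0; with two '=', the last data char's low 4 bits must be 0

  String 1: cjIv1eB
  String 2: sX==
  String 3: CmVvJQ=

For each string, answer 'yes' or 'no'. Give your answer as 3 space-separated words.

Answer: no no no

Derivation:
String 1: 'cjIv1eB' → invalid (len=7 not mult of 4)
String 2: 'sX==' → invalid (bad trailing bits)
String 3: 'CmVvJQ=' → invalid (len=7 not mult of 4)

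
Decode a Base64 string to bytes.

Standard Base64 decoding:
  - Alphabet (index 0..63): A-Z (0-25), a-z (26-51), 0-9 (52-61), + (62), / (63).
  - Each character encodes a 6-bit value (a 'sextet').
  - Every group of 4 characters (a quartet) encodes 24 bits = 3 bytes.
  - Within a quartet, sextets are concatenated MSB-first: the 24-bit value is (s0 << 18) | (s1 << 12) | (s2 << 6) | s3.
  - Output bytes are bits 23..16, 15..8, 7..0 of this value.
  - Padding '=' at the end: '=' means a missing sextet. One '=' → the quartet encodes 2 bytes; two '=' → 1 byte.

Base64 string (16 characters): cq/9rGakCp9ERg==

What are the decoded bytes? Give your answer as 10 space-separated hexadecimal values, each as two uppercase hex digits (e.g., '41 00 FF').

After char 0 ('c'=28): chars_in_quartet=1 acc=0x1C bytes_emitted=0
After char 1 ('q'=42): chars_in_quartet=2 acc=0x72A bytes_emitted=0
After char 2 ('/'=63): chars_in_quartet=3 acc=0x1CABF bytes_emitted=0
After char 3 ('9'=61): chars_in_quartet=4 acc=0x72AFFD -> emit 72 AF FD, reset; bytes_emitted=3
After char 4 ('r'=43): chars_in_quartet=1 acc=0x2B bytes_emitted=3
After char 5 ('G'=6): chars_in_quartet=2 acc=0xAC6 bytes_emitted=3
After char 6 ('a'=26): chars_in_quartet=3 acc=0x2B19A bytes_emitted=3
After char 7 ('k'=36): chars_in_quartet=4 acc=0xAC66A4 -> emit AC 66 A4, reset; bytes_emitted=6
After char 8 ('C'=2): chars_in_quartet=1 acc=0x2 bytes_emitted=6
After char 9 ('p'=41): chars_in_quartet=2 acc=0xA9 bytes_emitted=6
After char 10 ('9'=61): chars_in_quartet=3 acc=0x2A7D bytes_emitted=6
After char 11 ('E'=4): chars_in_quartet=4 acc=0xA9F44 -> emit 0A 9F 44, reset; bytes_emitted=9
After char 12 ('R'=17): chars_in_quartet=1 acc=0x11 bytes_emitted=9
After char 13 ('g'=32): chars_in_quartet=2 acc=0x460 bytes_emitted=9
Padding '==': partial quartet acc=0x460 -> emit 46; bytes_emitted=10

Answer: 72 AF FD AC 66 A4 0A 9F 44 46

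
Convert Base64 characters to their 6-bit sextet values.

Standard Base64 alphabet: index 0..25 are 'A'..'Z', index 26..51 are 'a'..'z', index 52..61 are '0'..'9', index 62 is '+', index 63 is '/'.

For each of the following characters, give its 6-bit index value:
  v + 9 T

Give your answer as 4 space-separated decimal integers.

Answer: 47 62 61 19

Derivation:
'v': a..z range, 26 + ord('v') − ord('a') = 47
'+': index 62
'9': 0..9 range, 52 + ord('9') − ord('0') = 61
'T': A..Z range, ord('T') − ord('A') = 19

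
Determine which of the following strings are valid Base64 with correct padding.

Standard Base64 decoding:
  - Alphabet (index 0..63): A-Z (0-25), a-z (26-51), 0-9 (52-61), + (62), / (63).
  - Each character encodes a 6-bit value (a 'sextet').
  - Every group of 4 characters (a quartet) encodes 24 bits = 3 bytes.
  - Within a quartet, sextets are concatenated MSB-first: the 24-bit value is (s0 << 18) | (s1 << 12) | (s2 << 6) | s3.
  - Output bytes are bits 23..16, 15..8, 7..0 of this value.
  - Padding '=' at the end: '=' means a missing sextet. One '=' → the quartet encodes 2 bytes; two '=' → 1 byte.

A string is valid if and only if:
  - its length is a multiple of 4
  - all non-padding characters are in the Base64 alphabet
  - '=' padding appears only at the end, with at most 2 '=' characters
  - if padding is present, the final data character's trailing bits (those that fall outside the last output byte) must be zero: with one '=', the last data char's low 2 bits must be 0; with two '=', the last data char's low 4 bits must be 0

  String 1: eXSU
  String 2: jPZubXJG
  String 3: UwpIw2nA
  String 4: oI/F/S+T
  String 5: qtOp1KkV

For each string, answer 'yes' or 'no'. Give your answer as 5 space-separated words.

Answer: yes yes yes yes yes

Derivation:
String 1: 'eXSU' → valid
String 2: 'jPZubXJG' → valid
String 3: 'UwpIw2nA' → valid
String 4: 'oI/F/S+T' → valid
String 5: 'qtOp1KkV' → valid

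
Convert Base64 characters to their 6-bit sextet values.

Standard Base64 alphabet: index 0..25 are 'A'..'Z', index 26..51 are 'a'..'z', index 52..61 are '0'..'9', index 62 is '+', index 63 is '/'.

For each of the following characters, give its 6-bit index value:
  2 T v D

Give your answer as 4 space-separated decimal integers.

Answer: 54 19 47 3

Derivation:
'2': 0..9 range, 52 + ord('2') − ord('0') = 54
'T': A..Z range, ord('T') − ord('A') = 19
'v': a..z range, 26 + ord('v') − ord('a') = 47
'D': A..Z range, ord('D') − ord('A') = 3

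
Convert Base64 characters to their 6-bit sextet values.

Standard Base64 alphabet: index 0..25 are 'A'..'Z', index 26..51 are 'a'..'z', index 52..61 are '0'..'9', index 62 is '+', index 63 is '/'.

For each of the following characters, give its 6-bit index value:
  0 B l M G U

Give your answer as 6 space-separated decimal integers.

Answer: 52 1 37 12 6 20

Derivation:
'0': 0..9 range, 52 + ord('0') − ord('0') = 52
'B': A..Z range, ord('B') − ord('A') = 1
'l': a..z range, 26 + ord('l') − ord('a') = 37
'M': A..Z range, ord('M') − ord('A') = 12
'G': A..Z range, ord('G') − ord('A') = 6
'U': A..Z range, ord('U') − ord('A') = 20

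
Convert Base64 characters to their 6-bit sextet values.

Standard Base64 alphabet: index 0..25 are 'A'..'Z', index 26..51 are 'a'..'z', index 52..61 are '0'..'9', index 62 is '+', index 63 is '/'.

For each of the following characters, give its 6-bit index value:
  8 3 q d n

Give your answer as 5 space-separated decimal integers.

'8': 0..9 range, 52 + ord('8') − ord('0') = 60
'3': 0..9 range, 52 + ord('3') − ord('0') = 55
'q': a..z range, 26 + ord('q') − ord('a') = 42
'd': a..z range, 26 + ord('d') − ord('a') = 29
'n': a..z range, 26 + ord('n') − ord('a') = 39

Answer: 60 55 42 29 39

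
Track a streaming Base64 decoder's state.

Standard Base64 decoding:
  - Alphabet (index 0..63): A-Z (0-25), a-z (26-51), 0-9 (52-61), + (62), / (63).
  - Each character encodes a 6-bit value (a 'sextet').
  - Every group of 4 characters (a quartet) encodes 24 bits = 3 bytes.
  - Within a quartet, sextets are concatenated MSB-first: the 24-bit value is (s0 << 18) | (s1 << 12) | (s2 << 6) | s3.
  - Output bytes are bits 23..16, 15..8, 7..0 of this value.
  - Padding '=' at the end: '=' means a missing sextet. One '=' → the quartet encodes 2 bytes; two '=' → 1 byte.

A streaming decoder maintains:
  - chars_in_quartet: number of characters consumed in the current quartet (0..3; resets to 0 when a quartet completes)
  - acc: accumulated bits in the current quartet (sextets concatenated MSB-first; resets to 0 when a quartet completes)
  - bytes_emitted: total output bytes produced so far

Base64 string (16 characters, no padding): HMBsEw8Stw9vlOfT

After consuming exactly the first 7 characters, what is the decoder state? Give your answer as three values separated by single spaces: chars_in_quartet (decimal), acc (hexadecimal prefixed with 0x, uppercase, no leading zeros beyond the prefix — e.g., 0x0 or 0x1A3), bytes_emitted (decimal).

After char 0 ('H'=7): chars_in_quartet=1 acc=0x7 bytes_emitted=0
After char 1 ('M'=12): chars_in_quartet=2 acc=0x1CC bytes_emitted=0
After char 2 ('B'=1): chars_in_quartet=3 acc=0x7301 bytes_emitted=0
After char 3 ('s'=44): chars_in_quartet=4 acc=0x1CC06C -> emit 1C C0 6C, reset; bytes_emitted=3
After char 4 ('E'=4): chars_in_quartet=1 acc=0x4 bytes_emitted=3
After char 5 ('w'=48): chars_in_quartet=2 acc=0x130 bytes_emitted=3
After char 6 ('8'=60): chars_in_quartet=3 acc=0x4C3C bytes_emitted=3

Answer: 3 0x4C3C 3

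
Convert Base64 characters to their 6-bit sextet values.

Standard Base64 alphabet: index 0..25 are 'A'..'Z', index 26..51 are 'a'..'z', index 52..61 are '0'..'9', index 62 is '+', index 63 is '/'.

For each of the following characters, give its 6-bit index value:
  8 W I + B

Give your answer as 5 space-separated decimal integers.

Answer: 60 22 8 62 1

Derivation:
'8': 0..9 range, 52 + ord('8') − ord('0') = 60
'W': A..Z range, ord('W') − ord('A') = 22
'I': A..Z range, ord('I') − ord('A') = 8
'+': index 62
'B': A..Z range, ord('B') − ord('A') = 1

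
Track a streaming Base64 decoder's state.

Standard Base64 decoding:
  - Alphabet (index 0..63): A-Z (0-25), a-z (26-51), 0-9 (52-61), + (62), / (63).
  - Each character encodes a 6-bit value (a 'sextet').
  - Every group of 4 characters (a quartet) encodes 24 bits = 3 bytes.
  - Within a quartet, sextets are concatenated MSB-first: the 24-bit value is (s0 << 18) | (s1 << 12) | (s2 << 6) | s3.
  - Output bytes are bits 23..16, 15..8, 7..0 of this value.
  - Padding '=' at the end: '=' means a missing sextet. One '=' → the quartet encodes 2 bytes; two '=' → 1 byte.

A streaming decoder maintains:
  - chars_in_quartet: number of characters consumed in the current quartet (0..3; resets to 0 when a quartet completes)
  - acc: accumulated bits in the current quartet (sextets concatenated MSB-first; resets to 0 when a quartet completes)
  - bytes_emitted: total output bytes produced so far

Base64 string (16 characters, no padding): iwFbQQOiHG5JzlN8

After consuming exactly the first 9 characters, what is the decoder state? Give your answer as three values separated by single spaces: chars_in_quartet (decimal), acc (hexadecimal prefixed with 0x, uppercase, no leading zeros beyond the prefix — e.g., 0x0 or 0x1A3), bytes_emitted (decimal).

Answer: 1 0x7 6

Derivation:
After char 0 ('i'=34): chars_in_quartet=1 acc=0x22 bytes_emitted=0
After char 1 ('w'=48): chars_in_quartet=2 acc=0x8B0 bytes_emitted=0
After char 2 ('F'=5): chars_in_quartet=3 acc=0x22C05 bytes_emitted=0
After char 3 ('b'=27): chars_in_quartet=4 acc=0x8B015B -> emit 8B 01 5B, reset; bytes_emitted=3
After char 4 ('Q'=16): chars_in_quartet=1 acc=0x10 bytes_emitted=3
After char 5 ('Q'=16): chars_in_quartet=2 acc=0x410 bytes_emitted=3
After char 6 ('O'=14): chars_in_quartet=3 acc=0x1040E bytes_emitted=3
After char 7 ('i'=34): chars_in_quartet=4 acc=0x4103A2 -> emit 41 03 A2, reset; bytes_emitted=6
After char 8 ('H'=7): chars_in_quartet=1 acc=0x7 bytes_emitted=6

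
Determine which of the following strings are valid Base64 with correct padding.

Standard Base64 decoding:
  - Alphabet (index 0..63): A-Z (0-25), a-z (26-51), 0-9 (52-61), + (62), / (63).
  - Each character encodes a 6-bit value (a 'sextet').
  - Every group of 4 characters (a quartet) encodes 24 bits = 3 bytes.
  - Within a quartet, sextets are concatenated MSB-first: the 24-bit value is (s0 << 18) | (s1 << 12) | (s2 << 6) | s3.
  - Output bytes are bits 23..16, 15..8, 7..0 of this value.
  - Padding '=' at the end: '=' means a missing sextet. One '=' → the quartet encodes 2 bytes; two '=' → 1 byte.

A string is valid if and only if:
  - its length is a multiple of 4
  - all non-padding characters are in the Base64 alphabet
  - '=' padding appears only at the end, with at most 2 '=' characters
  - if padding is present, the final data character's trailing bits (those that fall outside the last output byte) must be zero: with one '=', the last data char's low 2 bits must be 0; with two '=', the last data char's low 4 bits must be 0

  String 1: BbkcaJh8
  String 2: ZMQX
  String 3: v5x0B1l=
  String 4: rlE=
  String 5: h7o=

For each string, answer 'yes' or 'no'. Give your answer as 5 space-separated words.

Answer: yes yes no yes yes

Derivation:
String 1: 'BbkcaJh8' → valid
String 2: 'ZMQX' → valid
String 3: 'v5x0B1l=' → invalid (bad trailing bits)
String 4: 'rlE=' → valid
String 5: 'h7o=' → valid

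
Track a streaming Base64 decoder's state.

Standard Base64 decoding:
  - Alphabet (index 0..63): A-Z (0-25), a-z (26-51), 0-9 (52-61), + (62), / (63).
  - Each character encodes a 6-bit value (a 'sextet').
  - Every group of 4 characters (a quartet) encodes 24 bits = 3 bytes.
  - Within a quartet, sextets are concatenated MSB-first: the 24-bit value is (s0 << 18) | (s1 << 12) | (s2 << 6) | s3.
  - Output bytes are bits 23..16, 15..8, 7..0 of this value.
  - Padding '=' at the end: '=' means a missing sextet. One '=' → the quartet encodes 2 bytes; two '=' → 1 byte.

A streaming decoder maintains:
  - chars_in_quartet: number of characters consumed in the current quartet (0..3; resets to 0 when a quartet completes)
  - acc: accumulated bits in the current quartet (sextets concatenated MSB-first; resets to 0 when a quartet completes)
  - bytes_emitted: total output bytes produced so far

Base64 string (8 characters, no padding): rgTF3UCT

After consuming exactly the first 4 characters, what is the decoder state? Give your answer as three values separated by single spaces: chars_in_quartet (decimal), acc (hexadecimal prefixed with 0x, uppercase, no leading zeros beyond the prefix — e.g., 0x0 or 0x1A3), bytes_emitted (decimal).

Answer: 0 0x0 3

Derivation:
After char 0 ('r'=43): chars_in_quartet=1 acc=0x2B bytes_emitted=0
After char 1 ('g'=32): chars_in_quartet=2 acc=0xAE0 bytes_emitted=0
After char 2 ('T'=19): chars_in_quartet=3 acc=0x2B813 bytes_emitted=0
After char 3 ('F'=5): chars_in_quartet=4 acc=0xAE04C5 -> emit AE 04 C5, reset; bytes_emitted=3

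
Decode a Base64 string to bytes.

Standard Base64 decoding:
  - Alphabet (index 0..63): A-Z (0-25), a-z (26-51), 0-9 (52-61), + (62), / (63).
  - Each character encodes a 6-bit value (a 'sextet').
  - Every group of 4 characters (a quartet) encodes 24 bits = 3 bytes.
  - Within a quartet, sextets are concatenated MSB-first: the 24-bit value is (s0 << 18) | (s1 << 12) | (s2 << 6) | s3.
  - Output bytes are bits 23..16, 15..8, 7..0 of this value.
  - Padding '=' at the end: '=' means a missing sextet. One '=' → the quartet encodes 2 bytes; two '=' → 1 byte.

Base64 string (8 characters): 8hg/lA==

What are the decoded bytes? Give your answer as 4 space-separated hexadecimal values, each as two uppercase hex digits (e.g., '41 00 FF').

Answer: F2 18 3F 94

Derivation:
After char 0 ('8'=60): chars_in_quartet=1 acc=0x3C bytes_emitted=0
After char 1 ('h'=33): chars_in_quartet=2 acc=0xF21 bytes_emitted=0
After char 2 ('g'=32): chars_in_quartet=3 acc=0x3C860 bytes_emitted=0
After char 3 ('/'=63): chars_in_quartet=4 acc=0xF2183F -> emit F2 18 3F, reset; bytes_emitted=3
After char 4 ('l'=37): chars_in_quartet=1 acc=0x25 bytes_emitted=3
After char 5 ('A'=0): chars_in_quartet=2 acc=0x940 bytes_emitted=3
Padding '==': partial quartet acc=0x940 -> emit 94; bytes_emitted=4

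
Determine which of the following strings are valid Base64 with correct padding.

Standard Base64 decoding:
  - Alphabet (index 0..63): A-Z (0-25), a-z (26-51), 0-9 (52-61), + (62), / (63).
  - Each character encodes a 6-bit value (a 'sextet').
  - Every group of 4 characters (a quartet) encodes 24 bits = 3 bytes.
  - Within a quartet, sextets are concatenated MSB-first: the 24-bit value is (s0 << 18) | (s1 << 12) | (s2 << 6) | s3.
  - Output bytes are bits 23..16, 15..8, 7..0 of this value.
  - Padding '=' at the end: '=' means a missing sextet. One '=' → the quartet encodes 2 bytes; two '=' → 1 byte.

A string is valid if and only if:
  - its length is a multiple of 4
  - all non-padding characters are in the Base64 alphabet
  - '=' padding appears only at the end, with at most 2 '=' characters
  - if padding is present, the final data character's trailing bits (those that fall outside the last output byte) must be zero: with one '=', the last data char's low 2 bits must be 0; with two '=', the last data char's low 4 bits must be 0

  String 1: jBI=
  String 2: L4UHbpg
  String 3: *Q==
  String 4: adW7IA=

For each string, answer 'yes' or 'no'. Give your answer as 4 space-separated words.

Answer: yes no no no

Derivation:
String 1: 'jBI=' → valid
String 2: 'L4UHbpg' → invalid (len=7 not mult of 4)
String 3: '*Q==' → invalid (bad char(s): ['*'])
String 4: 'adW7IA=' → invalid (len=7 not mult of 4)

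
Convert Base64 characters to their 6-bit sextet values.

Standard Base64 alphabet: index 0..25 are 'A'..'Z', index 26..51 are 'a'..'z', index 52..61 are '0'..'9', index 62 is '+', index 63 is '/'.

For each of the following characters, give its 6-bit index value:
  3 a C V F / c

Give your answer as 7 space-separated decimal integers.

'3': 0..9 range, 52 + ord('3') − ord('0') = 55
'a': a..z range, 26 + ord('a') − ord('a') = 26
'C': A..Z range, ord('C') − ord('A') = 2
'V': A..Z range, ord('V') − ord('A') = 21
'F': A..Z range, ord('F') − ord('A') = 5
'/': index 63
'c': a..z range, 26 + ord('c') − ord('a') = 28

Answer: 55 26 2 21 5 63 28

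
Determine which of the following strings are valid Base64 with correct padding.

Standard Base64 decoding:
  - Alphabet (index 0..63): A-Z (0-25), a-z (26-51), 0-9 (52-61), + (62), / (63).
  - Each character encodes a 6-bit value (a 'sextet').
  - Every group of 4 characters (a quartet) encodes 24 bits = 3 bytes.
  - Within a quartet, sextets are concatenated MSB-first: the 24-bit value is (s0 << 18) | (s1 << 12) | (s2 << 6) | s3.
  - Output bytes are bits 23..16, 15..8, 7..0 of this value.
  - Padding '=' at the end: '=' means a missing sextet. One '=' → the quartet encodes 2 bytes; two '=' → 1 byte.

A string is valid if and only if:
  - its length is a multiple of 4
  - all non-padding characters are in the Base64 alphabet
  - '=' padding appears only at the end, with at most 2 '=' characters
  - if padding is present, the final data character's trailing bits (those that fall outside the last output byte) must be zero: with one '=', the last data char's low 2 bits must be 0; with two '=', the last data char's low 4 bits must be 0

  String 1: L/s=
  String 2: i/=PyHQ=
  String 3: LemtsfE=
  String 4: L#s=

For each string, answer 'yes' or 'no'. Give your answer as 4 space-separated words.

String 1: 'L/s=' → valid
String 2: 'i/=PyHQ=' → invalid (bad char(s): ['=']; '=' in middle)
String 3: 'LemtsfE=' → valid
String 4: 'L#s=' → invalid (bad char(s): ['#'])

Answer: yes no yes no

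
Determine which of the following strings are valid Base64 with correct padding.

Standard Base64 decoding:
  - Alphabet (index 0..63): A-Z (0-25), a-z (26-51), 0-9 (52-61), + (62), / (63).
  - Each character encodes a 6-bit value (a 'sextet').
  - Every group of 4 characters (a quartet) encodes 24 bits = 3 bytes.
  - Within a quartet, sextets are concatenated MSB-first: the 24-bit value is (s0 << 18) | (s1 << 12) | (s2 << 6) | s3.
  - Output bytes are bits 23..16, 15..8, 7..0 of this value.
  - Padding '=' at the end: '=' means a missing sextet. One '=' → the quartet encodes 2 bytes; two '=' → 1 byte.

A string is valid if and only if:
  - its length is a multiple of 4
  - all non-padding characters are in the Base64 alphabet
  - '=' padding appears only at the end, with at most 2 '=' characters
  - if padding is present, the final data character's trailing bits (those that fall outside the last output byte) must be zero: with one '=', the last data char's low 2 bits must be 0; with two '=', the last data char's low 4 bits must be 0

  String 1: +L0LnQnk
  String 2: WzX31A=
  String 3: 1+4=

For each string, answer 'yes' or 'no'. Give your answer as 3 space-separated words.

String 1: '+L0LnQnk' → valid
String 2: 'WzX31A=' → invalid (len=7 not mult of 4)
String 3: '1+4=' → valid

Answer: yes no yes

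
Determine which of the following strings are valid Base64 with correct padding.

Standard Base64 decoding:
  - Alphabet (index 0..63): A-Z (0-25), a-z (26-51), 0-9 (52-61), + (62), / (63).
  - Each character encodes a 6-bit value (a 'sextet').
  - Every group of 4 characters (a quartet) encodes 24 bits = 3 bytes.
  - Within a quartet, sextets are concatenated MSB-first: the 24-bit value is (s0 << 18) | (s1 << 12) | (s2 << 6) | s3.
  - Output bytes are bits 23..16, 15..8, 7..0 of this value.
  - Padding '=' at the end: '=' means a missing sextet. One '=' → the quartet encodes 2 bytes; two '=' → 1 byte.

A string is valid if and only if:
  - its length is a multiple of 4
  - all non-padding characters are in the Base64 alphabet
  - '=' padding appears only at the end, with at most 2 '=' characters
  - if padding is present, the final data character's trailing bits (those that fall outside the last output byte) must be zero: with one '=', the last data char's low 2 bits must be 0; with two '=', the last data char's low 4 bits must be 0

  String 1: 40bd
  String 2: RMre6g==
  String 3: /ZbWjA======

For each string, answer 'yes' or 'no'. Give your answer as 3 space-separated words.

Answer: yes yes no

Derivation:
String 1: '40bd' → valid
String 2: 'RMre6g==' → valid
String 3: '/ZbWjA======' → invalid (6 pad chars (max 2))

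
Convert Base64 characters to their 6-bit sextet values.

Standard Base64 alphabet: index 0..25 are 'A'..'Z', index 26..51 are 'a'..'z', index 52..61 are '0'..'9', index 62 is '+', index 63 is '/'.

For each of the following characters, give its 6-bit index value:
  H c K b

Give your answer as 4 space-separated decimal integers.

Answer: 7 28 10 27

Derivation:
'H': A..Z range, ord('H') − ord('A') = 7
'c': a..z range, 26 + ord('c') − ord('a') = 28
'K': A..Z range, ord('K') − ord('A') = 10
'b': a..z range, 26 + ord('b') − ord('a') = 27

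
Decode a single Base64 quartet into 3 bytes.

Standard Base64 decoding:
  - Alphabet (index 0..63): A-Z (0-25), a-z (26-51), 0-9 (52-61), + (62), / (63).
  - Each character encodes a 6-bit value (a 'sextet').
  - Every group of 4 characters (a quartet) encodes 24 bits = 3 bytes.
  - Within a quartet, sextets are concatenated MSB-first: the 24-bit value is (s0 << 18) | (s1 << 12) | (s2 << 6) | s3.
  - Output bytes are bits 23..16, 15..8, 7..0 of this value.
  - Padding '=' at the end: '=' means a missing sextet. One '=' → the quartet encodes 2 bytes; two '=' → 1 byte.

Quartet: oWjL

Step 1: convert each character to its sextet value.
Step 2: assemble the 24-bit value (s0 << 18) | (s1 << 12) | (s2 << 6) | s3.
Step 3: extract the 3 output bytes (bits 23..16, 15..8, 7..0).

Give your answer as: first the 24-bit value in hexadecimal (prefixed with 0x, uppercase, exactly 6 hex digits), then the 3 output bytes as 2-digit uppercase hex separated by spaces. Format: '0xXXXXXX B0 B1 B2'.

Answer: 0xA168CB A1 68 CB

Derivation:
Sextets: o=40, W=22, j=35, L=11
24-bit: (40<<18) | (22<<12) | (35<<6) | 11
      = 0xA00000 | 0x016000 | 0x0008C0 | 0x00000B
      = 0xA168CB
Bytes: (v>>16)&0xFF=A1, (v>>8)&0xFF=68, v&0xFF=CB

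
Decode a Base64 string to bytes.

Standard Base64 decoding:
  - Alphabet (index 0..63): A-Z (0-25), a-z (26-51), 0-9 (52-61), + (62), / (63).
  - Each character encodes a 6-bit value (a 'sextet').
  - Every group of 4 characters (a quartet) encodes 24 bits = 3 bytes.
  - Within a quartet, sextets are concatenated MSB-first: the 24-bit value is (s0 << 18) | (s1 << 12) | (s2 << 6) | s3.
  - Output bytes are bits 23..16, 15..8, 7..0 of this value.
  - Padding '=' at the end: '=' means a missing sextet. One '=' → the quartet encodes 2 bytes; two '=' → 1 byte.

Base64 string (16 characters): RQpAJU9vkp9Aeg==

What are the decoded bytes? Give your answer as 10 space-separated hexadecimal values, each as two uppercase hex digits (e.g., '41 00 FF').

Answer: 45 0A 40 25 4F 6F 92 9F 40 7A

Derivation:
After char 0 ('R'=17): chars_in_quartet=1 acc=0x11 bytes_emitted=0
After char 1 ('Q'=16): chars_in_quartet=2 acc=0x450 bytes_emitted=0
After char 2 ('p'=41): chars_in_quartet=3 acc=0x11429 bytes_emitted=0
After char 3 ('A'=0): chars_in_quartet=4 acc=0x450A40 -> emit 45 0A 40, reset; bytes_emitted=3
After char 4 ('J'=9): chars_in_quartet=1 acc=0x9 bytes_emitted=3
After char 5 ('U'=20): chars_in_quartet=2 acc=0x254 bytes_emitted=3
After char 6 ('9'=61): chars_in_quartet=3 acc=0x953D bytes_emitted=3
After char 7 ('v'=47): chars_in_quartet=4 acc=0x254F6F -> emit 25 4F 6F, reset; bytes_emitted=6
After char 8 ('k'=36): chars_in_quartet=1 acc=0x24 bytes_emitted=6
After char 9 ('p'=41): chars_in_quartet=2 acc=0x929 bytes_emitted=6
After char 10 ('9'=61): chars_in_quartet=3 acc=0x24A7D bytes_emitted=6
After char 11 ('A'=0): chars_in_quartet=4 acc=0x929F40 -> emit 92 9F 40, reset; bytes_emitted=9
After char 12 ('e'=30): chars_in_quartet=1 acc=0x1E bytes_emitted=9
After char 13 ('g'=32): chars_in_quartet=2 acc=0x7A0 bytes_emitted=9
Padding '==': partial quartet acc=0x7A0 -> emit 7A; bytes_emitted=10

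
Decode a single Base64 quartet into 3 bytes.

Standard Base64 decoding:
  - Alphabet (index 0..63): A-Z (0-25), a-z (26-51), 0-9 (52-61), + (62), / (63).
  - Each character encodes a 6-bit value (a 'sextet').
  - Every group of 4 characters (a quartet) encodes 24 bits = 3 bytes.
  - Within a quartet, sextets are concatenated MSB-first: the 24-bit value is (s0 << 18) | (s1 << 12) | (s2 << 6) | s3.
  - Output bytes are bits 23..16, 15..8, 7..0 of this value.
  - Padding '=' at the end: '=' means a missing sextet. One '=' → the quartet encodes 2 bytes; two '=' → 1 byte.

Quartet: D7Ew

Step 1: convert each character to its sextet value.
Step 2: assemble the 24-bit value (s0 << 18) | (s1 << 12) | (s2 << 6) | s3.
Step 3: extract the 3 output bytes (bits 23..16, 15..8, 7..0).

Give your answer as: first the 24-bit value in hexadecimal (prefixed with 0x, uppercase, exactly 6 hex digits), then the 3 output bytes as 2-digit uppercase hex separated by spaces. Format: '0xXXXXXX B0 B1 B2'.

Sextets: D=3, 7=59, E=4, w=48
24-bit: (3<<18) | (59<<12) | (4<<6) | 48
      = 0x0C0000 | 0x03B000 | 0x000100 | 0x000030
      = 0x0FB130
Bytes: (v>>16)&0xFF=0F, (v>>8)&0xFF=B1, v&0xFF=30

Answer: 0x0FB130 0F B1 30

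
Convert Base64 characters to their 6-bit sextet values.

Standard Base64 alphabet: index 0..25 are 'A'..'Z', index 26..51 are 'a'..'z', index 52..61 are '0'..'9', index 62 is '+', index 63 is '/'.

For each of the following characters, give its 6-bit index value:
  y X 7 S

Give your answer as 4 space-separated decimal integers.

'y': a..z range, 26 + ord('y') − ord('a') = 50
'X': A..Z range, ord('X') − ord('A') = 23
'7': 0..9 range, 52 + ord('7') − ord('0') = 59
'S': A..Z range, ord('S') − ord('A') = 18

Answer: 50 23 59 18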